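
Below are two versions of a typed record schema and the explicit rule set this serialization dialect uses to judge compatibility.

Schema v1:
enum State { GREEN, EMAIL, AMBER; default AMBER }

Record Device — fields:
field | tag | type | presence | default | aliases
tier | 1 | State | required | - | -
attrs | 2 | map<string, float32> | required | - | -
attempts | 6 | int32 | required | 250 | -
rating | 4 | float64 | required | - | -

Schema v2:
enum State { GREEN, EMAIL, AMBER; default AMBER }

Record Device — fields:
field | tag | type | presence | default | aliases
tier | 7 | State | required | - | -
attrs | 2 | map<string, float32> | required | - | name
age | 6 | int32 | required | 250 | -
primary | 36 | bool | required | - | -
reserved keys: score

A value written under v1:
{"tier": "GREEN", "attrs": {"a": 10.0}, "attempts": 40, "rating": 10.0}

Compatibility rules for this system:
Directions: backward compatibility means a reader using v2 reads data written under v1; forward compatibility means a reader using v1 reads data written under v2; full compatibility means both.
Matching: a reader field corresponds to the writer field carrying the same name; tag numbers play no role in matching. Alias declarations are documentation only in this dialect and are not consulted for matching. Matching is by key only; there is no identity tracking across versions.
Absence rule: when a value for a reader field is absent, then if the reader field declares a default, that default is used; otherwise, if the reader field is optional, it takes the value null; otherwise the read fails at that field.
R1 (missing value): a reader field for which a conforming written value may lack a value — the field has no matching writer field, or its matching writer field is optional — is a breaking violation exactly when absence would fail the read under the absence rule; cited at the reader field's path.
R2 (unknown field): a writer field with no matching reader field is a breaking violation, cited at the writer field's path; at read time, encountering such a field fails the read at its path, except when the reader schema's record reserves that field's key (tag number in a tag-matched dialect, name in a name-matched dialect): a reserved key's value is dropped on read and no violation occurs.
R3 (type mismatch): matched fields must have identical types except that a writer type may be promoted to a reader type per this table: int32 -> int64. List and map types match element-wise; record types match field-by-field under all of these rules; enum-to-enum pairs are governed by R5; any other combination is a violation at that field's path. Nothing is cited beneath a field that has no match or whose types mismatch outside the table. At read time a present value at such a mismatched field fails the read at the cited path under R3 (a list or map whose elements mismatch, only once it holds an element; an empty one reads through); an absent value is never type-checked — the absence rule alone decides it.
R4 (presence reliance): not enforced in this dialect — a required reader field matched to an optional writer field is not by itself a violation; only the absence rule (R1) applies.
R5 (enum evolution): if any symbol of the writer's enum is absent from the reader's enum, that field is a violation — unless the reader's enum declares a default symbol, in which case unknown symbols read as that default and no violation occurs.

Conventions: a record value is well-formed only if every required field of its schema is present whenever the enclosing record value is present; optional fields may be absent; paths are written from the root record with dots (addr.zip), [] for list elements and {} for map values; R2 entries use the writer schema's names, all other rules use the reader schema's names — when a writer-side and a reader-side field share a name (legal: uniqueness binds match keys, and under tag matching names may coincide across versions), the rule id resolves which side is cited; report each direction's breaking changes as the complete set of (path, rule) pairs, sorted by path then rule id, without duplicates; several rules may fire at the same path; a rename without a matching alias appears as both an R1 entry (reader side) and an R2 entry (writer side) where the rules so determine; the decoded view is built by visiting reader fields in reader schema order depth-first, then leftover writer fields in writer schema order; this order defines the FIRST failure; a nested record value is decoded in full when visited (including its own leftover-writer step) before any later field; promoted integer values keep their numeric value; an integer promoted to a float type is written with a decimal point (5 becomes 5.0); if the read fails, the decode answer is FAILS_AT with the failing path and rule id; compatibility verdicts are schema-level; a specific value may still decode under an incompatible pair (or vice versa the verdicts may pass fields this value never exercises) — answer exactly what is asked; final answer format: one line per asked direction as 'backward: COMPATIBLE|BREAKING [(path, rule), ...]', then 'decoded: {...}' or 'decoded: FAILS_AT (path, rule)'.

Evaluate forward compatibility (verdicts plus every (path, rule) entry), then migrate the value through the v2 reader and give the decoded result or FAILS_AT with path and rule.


forward: BREAKING [(age, R2), (primary, R2), (rating, R1)]; decoded: FAILS_AT (primary, R1)

arrows below run writer -> reader for Device
forward on Device — v1 reading data written by v2:
  tier: State -> State, writer required; from tier
  attrs: map<string, float32> -> map<string, float32>, writer required; from attrs
  attempts: no writer-side match
  rating: no writer-side match
  writer age: unknown to reader
  writer primary: unknown to reader
  R2 fires at age
  R2 fires at primary
  R1 fires at rating
  => forward verdict for Device: BREAKING, 3 violation(s)
decode walk for Device under reader schema v2:
  tier := "GREEN"
  attrs := {"a": 10.0}
  age := 250 (no value, default fills)
  read fails at primary under R1 (no fill)
  => FAILS_AT (primary, R1)
diffs on Device not affecting the asked answer:
  field tier in record Device: tag 1 changed to 7 -> no rule fires on it in Device's dialect; the asked verdict holds


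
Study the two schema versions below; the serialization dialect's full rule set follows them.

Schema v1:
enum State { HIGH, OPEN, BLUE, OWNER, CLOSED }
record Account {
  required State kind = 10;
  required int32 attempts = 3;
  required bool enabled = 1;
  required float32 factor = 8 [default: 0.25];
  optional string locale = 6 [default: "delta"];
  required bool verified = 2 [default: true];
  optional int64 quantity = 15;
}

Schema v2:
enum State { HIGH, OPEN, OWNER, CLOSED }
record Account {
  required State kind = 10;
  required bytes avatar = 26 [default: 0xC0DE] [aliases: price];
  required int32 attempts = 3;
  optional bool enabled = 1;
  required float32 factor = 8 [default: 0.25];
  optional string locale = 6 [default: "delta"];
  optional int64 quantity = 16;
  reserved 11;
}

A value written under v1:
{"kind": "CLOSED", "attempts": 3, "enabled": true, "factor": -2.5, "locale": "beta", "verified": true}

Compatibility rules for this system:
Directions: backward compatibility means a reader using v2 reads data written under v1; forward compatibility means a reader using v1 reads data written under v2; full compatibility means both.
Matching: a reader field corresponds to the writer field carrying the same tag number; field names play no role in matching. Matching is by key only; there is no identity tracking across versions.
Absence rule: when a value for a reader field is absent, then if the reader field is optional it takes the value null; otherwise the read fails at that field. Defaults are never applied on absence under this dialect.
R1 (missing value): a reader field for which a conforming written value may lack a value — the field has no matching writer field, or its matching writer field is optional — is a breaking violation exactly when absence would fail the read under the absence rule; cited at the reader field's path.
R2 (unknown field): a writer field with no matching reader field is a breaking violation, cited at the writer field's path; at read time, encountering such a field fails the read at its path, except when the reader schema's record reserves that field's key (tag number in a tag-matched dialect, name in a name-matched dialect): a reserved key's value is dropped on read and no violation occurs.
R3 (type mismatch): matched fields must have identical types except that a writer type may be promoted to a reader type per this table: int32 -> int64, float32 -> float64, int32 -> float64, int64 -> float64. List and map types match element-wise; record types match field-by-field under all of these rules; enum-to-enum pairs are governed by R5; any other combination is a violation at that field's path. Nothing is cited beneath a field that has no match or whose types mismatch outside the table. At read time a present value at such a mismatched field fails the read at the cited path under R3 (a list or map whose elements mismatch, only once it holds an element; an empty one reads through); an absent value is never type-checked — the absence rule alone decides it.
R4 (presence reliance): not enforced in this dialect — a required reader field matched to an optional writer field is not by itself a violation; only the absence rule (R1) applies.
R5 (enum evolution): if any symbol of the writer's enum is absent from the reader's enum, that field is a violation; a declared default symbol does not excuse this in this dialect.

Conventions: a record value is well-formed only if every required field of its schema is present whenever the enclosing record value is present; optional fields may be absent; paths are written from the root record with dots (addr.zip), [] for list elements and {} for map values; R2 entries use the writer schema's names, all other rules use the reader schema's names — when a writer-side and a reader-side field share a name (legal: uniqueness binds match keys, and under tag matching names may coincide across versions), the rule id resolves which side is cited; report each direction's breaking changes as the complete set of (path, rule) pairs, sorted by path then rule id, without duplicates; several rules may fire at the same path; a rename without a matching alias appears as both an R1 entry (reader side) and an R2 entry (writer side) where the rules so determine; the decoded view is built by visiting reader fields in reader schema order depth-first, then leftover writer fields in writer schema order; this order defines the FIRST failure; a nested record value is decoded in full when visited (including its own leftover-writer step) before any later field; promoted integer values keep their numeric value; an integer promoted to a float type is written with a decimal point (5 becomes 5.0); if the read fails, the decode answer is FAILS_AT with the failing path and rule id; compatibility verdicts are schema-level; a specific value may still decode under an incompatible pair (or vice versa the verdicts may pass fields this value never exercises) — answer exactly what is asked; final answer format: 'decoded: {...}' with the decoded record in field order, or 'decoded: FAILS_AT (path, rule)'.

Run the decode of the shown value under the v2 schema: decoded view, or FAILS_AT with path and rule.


each type pair in Account: writer, then reader
decode (reader v2):
  kind := "CLOSED"
  read fails at avatar under R1 (no fill)
  => FAILS_AT (avatar, R1)
remaining Account differences; none change what is asked:
  enum State (field kind in record Account): symbol BLUE removed -> changes Account's schema-level verdicts only — the decode of this value is the same
  field enabled in record Account: required changed to optional -> changes Account's schema-level verdicts only — the decode of this value is the same
  field quantity in record Account: tag 15 changed to 16 -> changes Account's schema-level verdicts only — the decode of this value is the same
  removed field verified from record Account -> changes Account's schema-level verdicts only — the decode of this value is the same

decoded: FAILS_AT (avatar, R1)


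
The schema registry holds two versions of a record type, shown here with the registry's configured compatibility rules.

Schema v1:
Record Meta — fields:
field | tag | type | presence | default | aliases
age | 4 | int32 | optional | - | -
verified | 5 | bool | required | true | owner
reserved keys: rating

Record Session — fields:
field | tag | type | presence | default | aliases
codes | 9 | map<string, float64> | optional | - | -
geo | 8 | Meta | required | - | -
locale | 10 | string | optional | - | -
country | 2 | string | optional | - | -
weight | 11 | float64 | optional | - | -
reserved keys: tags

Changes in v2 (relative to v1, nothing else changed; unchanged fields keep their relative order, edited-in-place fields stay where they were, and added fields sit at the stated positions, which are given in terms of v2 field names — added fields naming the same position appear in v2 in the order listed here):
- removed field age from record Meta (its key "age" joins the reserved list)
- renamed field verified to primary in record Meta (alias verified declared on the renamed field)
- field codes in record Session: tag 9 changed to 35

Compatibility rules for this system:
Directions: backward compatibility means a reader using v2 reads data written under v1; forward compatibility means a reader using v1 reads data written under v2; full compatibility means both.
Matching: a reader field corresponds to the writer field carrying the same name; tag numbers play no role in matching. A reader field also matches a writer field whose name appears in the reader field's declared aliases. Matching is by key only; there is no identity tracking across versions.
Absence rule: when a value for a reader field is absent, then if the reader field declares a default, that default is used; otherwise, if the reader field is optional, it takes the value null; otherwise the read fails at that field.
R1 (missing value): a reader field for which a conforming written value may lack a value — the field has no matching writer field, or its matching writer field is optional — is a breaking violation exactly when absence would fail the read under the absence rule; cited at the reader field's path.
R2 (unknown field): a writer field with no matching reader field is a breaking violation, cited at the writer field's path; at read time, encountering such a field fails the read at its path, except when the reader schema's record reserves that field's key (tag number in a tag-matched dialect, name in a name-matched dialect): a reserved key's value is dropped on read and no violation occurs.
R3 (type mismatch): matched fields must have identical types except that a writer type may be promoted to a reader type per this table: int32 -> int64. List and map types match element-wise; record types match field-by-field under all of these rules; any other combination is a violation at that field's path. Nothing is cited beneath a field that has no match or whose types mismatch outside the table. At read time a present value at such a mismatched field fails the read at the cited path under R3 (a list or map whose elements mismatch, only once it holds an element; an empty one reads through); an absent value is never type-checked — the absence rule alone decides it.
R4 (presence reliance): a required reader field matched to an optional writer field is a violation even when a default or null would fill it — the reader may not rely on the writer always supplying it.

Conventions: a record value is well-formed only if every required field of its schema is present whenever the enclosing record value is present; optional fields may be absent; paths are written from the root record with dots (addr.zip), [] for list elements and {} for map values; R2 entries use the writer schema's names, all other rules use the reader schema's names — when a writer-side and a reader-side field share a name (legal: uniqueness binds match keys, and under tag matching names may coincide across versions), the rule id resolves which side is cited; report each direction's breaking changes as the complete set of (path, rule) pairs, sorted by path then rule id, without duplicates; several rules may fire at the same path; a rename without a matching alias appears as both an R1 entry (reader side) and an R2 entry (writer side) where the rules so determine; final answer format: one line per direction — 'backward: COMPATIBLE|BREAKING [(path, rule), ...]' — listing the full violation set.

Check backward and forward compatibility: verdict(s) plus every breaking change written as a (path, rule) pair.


in Session below, arrows point writer -> reader
backward pass over Session, reader schema v2, writer schema v1:
  writer optional, map<string, float64> -> map<string, float64>: reader codes maps from writer codes
  writer required, Meta -> Meta: reader geo maps from writer geo
  writer optional, string -> string: reader locale maps from writer locale
  writer optional, string -> string: reader country maps from writer country
  writer optional, float64 -> float64: reader weight maps from writer weight
  writer required, bool -> bool: reader geo.primary maps from writer geo.verified
  writer field geo.age has no reader counterpart
  => backward: COMPATIBLE
forward pass over Session, reader schema v1, writer schema v2:
  writer optional, map<string, float64> -> map<string, float64>: reader codes maps from writer codes
  writer required, Meta -> Meta: reader geo maps from writer geo
  writer optional, string -> string: reader locale maps from writer locale
  writer optional, string -> string: reader country maps from writer country
  writer optional, float64 -> float64: reader weight maps from writer weight
  geo.age: no writer-side match
  geo.verified: no writer-side match
  writer field geo.primary has no reader counterpart
  R2 fires at geo.primary
  => 1 violation(s): forward is BREAKING for Session

backward: COMPATIBLE []; forward: BREAKING [(geo.primary, R2)]


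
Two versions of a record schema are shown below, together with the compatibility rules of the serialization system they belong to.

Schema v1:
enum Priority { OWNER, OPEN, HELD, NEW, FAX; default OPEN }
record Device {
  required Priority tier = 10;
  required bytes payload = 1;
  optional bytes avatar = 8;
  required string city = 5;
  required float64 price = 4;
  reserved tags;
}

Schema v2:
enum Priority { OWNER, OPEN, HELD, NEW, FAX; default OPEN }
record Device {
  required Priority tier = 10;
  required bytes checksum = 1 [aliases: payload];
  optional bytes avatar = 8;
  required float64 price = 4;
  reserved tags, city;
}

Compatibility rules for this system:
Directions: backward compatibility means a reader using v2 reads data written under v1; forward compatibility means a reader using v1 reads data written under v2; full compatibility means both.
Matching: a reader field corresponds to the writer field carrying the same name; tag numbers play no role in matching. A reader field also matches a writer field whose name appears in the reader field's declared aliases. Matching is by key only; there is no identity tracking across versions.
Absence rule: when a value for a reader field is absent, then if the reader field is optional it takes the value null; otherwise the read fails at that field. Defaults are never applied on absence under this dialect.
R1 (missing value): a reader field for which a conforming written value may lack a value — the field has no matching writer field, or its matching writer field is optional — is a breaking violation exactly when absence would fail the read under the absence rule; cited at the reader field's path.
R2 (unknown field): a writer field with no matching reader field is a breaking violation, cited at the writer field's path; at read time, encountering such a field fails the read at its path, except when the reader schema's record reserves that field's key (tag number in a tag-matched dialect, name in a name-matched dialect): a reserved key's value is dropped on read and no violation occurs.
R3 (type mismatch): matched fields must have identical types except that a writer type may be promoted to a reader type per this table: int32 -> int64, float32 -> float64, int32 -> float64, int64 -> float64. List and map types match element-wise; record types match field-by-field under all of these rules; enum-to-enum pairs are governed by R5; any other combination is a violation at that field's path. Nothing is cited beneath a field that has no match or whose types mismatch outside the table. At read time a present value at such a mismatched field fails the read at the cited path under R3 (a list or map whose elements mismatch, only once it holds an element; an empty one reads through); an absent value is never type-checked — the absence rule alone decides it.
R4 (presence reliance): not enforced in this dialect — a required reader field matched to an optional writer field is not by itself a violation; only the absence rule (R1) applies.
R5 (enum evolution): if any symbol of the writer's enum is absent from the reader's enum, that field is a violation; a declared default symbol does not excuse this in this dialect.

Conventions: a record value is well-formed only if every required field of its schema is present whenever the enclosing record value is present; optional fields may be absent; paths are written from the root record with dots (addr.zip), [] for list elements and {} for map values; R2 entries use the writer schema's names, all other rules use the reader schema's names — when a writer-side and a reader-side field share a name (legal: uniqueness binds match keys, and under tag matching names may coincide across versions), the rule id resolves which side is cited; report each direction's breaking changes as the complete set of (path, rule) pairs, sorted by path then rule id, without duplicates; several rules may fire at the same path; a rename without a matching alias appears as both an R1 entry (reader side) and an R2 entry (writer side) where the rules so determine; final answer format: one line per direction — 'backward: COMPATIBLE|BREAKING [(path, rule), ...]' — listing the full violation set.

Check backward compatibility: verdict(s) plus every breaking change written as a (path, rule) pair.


each type pair in Device: writer, then reader
backward pass over Device, reader schema v2, writer schema v1:
  writer required, Priority -> Priority: reader tier maps from writer tier
  writer required, bytes -> bytes: reader checksum maps from writer payload
  writer optional, bytes -> bytes: reader avatar maps from writer avatar
  writer required, float64 -> float64: reader price maps from writer price
  city (writer side), unknown to reader
  => backward verdict for Device: COMPATIBLE, no violations
checking off the Device differences that do not matter here:
  renamed field payload to checksum in record Device (alias payload declared on the renamed field) -> fires only in the forward direction of Device, which is not asked here
  removed field city from record Device (its key "city" joins the reserved list) -> fires only in the forward direction of Device, which is not asked here

backward: COMPATIBLE []


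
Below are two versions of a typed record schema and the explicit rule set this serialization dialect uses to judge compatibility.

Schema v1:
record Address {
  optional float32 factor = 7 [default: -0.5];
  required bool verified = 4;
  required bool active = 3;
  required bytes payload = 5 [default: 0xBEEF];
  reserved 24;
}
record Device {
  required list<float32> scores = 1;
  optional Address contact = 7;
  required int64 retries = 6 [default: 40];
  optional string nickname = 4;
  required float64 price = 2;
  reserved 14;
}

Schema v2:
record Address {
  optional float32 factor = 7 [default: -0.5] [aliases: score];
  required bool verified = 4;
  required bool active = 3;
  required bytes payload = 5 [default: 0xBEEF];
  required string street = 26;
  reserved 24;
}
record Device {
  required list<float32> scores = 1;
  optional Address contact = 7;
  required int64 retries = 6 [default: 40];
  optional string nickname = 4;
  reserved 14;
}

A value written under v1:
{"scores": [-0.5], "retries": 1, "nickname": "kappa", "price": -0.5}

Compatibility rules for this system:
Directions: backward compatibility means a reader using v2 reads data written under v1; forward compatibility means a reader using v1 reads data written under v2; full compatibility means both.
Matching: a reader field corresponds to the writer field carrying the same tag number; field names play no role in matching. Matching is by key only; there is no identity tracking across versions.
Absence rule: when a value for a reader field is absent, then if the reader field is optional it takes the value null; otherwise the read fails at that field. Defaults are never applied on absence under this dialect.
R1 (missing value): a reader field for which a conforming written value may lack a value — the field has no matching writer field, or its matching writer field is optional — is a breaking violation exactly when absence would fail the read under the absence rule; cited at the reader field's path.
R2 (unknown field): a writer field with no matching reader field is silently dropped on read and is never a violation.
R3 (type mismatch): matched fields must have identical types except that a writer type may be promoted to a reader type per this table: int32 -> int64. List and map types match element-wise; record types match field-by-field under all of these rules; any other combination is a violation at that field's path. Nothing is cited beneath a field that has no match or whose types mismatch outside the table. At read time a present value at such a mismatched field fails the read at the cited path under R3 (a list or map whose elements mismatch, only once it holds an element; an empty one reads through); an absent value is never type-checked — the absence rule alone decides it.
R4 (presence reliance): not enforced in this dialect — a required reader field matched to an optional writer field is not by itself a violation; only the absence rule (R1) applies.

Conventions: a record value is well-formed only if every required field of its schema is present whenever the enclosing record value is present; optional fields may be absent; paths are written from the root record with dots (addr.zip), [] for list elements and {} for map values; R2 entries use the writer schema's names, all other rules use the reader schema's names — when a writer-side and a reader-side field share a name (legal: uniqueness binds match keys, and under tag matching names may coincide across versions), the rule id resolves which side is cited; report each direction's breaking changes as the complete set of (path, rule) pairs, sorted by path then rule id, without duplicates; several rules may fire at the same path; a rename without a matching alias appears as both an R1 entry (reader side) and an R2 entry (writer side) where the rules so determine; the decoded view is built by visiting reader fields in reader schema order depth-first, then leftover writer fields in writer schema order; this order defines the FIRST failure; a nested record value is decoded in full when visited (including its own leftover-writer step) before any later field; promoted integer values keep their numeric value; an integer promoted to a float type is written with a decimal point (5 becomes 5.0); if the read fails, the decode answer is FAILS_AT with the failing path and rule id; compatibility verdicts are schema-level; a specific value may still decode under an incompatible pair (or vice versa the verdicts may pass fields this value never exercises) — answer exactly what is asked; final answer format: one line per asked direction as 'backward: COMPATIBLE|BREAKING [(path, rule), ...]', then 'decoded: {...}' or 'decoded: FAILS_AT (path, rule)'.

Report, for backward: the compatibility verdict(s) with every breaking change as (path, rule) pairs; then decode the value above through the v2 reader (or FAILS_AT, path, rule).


the writer's type comes first in each Device pair
backward for Device (reader v2, writer v1):
  scores <- scores (list<float32> -> list<float32>, writer required)
  contact <- contact (Address -> Address, writer optional)
  retries <- retries (int64 -> int64, writer required)
  nickname <- nickname (string -> string, writer optional)
  leftover writer field: price
  contact.factor <- contact.factor (float32 -> float32, writer optional)
  contact.verified <- contact.verified (bool -> bool, writer required)
  contact.active <- contact.active (bool -> bool, writer required)
  contact.payload <- contact.payload (bytes -> bytes, writer required)
  contact.street: no writer match
  violation R1 at contact.street
  => backward: BREAKING (1)
decode walk for Device under reader schema v2:
  scores := [-0.5]
  contact := null (not supplied -> null)
  retries := 1
  nickname := "kappa"
  writer price: unmatched, discarded
  => decoded: {"scores": [-0.5], "contact": null, "retries": 1, "nickname": "kappa"}

backward: BREAKING [(contact.street, R1)]; decoded: {"scores": [-0.5], "contact": null, "retries": 1, "nickname": "kappa"}


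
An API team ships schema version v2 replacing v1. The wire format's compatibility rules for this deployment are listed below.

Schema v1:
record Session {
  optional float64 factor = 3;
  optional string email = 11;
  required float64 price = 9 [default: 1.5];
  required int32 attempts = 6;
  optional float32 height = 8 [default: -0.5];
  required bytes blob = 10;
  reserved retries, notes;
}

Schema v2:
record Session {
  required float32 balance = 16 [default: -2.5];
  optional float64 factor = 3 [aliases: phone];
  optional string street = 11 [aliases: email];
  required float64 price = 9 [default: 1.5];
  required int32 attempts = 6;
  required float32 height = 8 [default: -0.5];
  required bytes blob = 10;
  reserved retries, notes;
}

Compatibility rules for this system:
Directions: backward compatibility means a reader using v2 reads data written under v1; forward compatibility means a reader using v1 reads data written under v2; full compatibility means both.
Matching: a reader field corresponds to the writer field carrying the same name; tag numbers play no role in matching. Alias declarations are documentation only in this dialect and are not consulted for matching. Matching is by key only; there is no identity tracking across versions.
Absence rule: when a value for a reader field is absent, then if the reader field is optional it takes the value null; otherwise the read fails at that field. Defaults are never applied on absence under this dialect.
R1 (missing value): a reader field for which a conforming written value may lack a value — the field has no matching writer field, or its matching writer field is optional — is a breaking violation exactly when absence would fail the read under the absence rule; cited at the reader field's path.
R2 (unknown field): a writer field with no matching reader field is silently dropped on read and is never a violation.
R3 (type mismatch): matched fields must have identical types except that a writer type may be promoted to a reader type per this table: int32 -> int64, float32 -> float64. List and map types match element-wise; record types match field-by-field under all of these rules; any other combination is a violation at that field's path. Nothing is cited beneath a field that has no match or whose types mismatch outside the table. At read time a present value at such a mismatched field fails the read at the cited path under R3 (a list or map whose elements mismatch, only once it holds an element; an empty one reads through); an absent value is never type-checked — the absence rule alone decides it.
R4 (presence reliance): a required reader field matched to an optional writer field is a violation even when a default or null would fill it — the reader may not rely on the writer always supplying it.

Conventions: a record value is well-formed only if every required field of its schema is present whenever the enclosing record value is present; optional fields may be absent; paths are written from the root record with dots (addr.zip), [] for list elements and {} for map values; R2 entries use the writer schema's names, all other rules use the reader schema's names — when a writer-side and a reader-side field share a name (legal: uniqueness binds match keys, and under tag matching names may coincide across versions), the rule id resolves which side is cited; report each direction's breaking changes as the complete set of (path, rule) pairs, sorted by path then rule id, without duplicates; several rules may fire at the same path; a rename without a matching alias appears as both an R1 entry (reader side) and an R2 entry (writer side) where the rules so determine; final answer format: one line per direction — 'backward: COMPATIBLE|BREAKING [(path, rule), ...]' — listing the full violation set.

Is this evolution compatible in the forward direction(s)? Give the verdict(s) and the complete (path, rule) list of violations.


forward: COMPATIBLE []

in Session below, arrows point writer -> reader
forward for Session (reader v1, writer v2):
  factor: float64 -> float64, writer optional; from factor
  email: no writer match
  price: float64 -> float64, writer required; from price
  attempts: int32 -> int32, writer required; from attempts
  height: float32 -> float32, writer required; from height
  blob: bytes -> bytes, writer required; from blob
  balance (writer side), unknown to reader
  street (writer side), unknown to reader
  => forward: COMPATIBLE
remaining Session differences; none change what is asked:
  renamed field email to street in record Session (alias email declared on the renamed field) -> inert for the asked Session verdict: nothing fires
  added field balance to record Session: required float32, tag 16, default -2.5 (in v2 it sits immediately before factor) -> affects backward compatibility only, which is not asked
  field height in record Session: optional changed to required -> affects backward compatibility only, which is not asked


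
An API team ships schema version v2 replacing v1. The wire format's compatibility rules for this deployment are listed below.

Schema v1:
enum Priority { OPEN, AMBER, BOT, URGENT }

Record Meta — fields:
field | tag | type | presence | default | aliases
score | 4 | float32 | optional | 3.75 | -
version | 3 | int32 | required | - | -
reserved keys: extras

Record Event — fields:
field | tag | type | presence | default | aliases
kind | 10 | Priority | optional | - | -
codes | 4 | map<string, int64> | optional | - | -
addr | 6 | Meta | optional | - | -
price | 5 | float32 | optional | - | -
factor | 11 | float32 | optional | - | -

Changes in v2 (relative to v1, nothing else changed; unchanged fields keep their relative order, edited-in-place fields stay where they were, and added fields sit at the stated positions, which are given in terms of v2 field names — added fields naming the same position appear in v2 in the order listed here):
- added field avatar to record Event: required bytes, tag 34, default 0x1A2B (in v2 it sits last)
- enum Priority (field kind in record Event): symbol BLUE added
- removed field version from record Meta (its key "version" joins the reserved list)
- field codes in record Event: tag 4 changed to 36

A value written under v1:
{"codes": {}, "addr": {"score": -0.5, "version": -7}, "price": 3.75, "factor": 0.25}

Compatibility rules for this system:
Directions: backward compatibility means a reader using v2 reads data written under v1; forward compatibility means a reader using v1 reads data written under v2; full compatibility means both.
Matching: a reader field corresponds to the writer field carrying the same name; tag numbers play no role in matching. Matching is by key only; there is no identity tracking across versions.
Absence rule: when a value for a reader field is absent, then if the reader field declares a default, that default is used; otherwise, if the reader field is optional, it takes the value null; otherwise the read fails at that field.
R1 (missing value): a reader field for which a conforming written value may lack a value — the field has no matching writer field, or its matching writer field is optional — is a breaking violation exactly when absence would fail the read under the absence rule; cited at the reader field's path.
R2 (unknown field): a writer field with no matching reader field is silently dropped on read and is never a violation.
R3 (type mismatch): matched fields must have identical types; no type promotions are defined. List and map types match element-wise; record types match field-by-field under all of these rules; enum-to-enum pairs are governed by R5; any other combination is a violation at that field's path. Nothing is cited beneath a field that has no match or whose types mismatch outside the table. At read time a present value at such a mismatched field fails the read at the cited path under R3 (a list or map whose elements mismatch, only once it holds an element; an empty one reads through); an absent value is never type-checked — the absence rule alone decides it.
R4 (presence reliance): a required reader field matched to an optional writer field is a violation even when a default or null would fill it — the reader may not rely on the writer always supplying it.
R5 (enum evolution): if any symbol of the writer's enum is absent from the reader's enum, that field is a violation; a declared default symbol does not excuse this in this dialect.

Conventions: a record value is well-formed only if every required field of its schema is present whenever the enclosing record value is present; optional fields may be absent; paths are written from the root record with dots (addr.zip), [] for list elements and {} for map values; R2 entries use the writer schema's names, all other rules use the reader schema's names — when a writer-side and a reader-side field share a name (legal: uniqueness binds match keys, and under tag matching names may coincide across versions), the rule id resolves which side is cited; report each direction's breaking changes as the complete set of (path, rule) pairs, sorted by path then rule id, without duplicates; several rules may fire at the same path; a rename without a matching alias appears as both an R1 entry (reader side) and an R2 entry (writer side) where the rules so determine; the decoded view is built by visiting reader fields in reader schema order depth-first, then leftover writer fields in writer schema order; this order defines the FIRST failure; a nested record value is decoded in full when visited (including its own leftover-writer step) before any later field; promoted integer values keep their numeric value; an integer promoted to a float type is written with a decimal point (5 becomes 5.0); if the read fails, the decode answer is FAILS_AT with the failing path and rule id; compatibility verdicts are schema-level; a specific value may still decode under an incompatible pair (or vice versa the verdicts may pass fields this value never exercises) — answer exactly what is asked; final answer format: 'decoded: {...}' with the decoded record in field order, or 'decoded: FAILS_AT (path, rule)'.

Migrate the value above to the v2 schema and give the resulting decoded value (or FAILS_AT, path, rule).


decoded: {"kind": null, "codes": {}, "addr": {"score": -0.5}, "price": 3.75, "factor": 0.25, "avatar": 0x1A2B}

in Event below, arrows point writer -> reader
decode walk for Event under reader schema v2:
  kind := null (absent, optional -> null)
  codes := {}
  addr.score := -0.5
  writer addr.version: unknown -> dropped
  price := 3.75
  factor := 0.25
  avatar := 0x1A2B (absent -> default)
  => decoded: {"kind": null, "codes": {}, "addr": {"score": -0.5}, "price": 3.75, "factor": 0.25, "avatar": 0x1A2B}
checking off the Event differences that do not matter here:
  enum Priority (field kind in record Event): symbol BLUE added -> changes Event's schema-level verdicts only — the decode of this value is the same
  field codes in record Event: tag 4 changed to 36 -> fires no rule on Event under this dialect and leaves the result unchanged
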